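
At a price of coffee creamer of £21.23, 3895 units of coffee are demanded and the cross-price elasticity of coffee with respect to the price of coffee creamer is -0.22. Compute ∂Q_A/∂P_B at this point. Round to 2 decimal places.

ε = (∂Q_A/∂P_B)·(P_B/Q_A) ⇒ ∂Q_A/∂P_B = ε·Q_A/P_B = -0.22 × 3895/21.23 ≈ -40.36.

-40.36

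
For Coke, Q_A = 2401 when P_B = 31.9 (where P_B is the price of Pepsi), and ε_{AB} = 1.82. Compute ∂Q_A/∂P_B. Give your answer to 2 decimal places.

136.98

ε = (∂Q_A/∂P_B)·(P_B/Q_A) ⇒ ∂Q_A/∂P_B = ε·Q_A/P_B = 1.82 × 2401/31.9 ≈ 136.98.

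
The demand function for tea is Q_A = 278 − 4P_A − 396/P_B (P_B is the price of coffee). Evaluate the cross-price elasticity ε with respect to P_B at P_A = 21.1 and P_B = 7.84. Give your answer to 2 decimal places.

0.35

At P_A = 21.1 and P_B = 7.84: Q_A = 143.090.
∂Q_A/∂P_B = 396/P_B² = 6.4426.
ε = (∂Q_A/∂P_B)(P_B/Q_A) = 6.4426 × (7.84/143.090) ≈ 0.35.
ε > 0: substitutes.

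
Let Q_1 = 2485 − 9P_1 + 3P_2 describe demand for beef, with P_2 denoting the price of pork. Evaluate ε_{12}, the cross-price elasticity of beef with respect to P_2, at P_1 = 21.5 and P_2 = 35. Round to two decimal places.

At P_1 = 21.5 and P_2 = 35: Q_1 = 2396.5.
∂Q_1/∂P_2 = 3.
ε = (∂Q_1/∂P_2)(P_2/Q_1) = 3 × (35/2396.5) ≈ 0.04.
Since ε > 0, beef and pork are substitutes.

0.04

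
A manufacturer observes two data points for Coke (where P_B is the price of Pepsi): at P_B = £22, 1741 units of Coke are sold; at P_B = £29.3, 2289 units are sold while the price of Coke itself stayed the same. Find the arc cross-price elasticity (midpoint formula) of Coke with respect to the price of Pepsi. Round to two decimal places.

ΔQ_A = 2289 − 1741 = 548; ΔP_B = 29.3 − 22 = 7.3.
Midpoints: Q̄_A = 2015.0, P̄_B = 25.65.
ε = (ΔQ_A/Q̄_A)/(ΔP_B/P̄_B) = (548/2015.0)/(7.3/25.65) ≈ 0.96.
ε > 0: Coke and Pepsi are substitutes.

0.96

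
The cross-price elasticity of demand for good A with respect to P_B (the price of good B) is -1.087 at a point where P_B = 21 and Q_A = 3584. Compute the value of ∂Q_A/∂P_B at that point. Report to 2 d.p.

-185.51

ε = (∂Q_A/∂P_B)·(P_B/Q_A) ⇒ ∂Q_A/∂P_B = ε·Q_A/P_B = -1.087 × 3584/21 ≈ -185.51.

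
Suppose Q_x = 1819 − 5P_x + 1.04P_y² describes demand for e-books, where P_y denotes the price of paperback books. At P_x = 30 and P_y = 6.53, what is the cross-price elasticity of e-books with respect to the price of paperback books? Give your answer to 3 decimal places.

At P_x = 30 and P_y = 6.53: Q_x = 1713.347.
∂Q_x/∂P_y = 2.08P_y = 2.08(6.53) = 13.5824.
ε = (∂Q_x/∂P_y)(P_y/Q_x) = 13.5824 × (6.53/1713.347) ≈ 0.052.
ε > 0: substitutes.

0.052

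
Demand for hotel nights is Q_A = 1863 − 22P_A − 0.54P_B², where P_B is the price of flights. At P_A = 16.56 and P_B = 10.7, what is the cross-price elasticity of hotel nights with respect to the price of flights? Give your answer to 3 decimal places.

-0.086

At P_A = 16.56 and P_B = 10.7: Q_A = 1436.855.
∂Q_A/∂P_B = -1.08P_B = -1.08(10.7) = -11.5560.
ε = (∂Q_A/∂P_B)(P_B/Q_A) = -11.5560 × (10.7/1436.855) ≈ -0.086.
ε < 0: complements.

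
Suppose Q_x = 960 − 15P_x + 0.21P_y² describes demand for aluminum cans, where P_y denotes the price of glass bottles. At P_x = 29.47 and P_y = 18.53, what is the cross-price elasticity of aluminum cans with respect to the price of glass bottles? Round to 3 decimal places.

0.244

At P_x = 29.47 and P_y = 18.53: Q_x = 590.056.
∂Q_x/∂P_y = 0.42P_y = 0.42(18.53) = 7.7826.
ε = (∂Q_x/∂P_y)(P_y/Q_x) = 7.7826 × (18.53/590.056) ≈ 0.244.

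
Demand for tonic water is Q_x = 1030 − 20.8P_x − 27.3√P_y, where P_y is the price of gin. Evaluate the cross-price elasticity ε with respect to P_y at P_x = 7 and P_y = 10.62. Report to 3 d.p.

-0.056

At P_x = 7 and P_y = 10.62: Q_x = 795.434.
∂Q_x/∂P_y = -27.3/(2√P_y) = -27.3/(2√10.62) = -4.1886.
ε = (∂Q_x/∂P_y)(P_y/Q_x) = -4.1886 × (10.62/795.434) ≈ -0.056.
ε < 0: complements.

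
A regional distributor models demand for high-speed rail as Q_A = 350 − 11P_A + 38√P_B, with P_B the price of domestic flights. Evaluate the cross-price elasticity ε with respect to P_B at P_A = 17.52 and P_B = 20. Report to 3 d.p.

0.260

At P_A = 17.52 and P_B = 20: Q_A = 327.221.
∂Q_A/∂P_B = 38/(2√P_B) = 38/(2√20) = 4.2485.
ε = (∂Q_A/∂P_B)(P_B/Q_A) = 4.2485 × (20/327.221) ≈ 0.260.
ε > 0: substitutes.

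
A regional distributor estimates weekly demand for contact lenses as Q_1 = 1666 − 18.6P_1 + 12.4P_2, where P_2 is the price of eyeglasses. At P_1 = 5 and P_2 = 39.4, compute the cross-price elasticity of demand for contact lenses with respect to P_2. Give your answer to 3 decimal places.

At P_1 = 5 and P_2 = 39.4: Q_1 = 2061.56.
∂Q_1/∂P_2 = 12.4.
ε = (∂Q_1/∂P_2)(P_2/Q_1) = 12.4 × (39.4/2061.56) ≈ 0.237.
Since ε > 0, contact lenses and eyeglasses are substitutes.

0.237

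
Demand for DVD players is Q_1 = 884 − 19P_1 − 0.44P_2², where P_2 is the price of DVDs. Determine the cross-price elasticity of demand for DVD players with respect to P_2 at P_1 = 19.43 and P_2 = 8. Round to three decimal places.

-0.116

At P_1 = 19.43 and P_2 = 8: Q_1 = 486.67.
∂Q_1/∂P_2 = -0.88P_2 = -0.88(8) = -7.0400.
ε = (∂Q_1/∂P_2)(P_2/Q_1) = -7.0400 × (8/486.67) ≈ -0.116.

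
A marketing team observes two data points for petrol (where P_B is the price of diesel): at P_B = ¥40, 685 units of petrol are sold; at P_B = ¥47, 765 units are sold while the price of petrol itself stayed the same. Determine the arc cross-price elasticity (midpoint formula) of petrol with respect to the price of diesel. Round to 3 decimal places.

ΔQ_A = 765 − 685 = 80; ΔP_B = 47 − 40 = 7.
Midpoints: Q̄_A = 725.0, P̄_B = 43.50.
ε = (ΔQ_A/Q̄_A)/(ΔP_B/P̄_B) = (80/725.0)/(7/43.50) ≈ 0.686.
ε > 0: petrol and diesel are substitutes.

0.686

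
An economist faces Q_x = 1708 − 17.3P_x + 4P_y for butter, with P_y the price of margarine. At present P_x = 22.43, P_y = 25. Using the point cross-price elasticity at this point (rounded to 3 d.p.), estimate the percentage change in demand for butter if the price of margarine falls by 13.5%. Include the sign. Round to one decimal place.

-0.9%

At P_x = 22.43, P_y = 25: Q_x = 1419.961.
∂Q_x/∂P_y = 4.
ε = (∂Q_x/∂P_y)(P_y/Q_x) = 4.0000 × 25/1419.961 ≈ 0.070.
%ΔQ_x ≈ ε × %ΔP_y = 0.070 × (-13.5%) = -0.9%.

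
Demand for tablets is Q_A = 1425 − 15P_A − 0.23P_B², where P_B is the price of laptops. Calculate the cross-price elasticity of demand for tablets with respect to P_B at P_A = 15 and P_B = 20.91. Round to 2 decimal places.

-0.18

At P_A = 15 and P_B = 20.91: Q_A = 1099.438.
∂Q_A/∂P_B = -0.46P_B = -0.46(20.91) = -9.6186.
ε = (∂Q_A/∂P_B)(P_B/Q_A) = -9.6186 × (20.91/1099.438) ≈ -0.18.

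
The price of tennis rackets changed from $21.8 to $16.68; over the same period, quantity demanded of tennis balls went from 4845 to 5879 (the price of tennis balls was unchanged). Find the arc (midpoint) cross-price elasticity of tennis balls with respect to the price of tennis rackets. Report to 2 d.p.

-0.72

ΔQ_A = 5879 − 4845 = 1034; ΔP_B = 16.68 − 21.8 = -5.12.
Midpoints: Q̄_A = 5362.0, P̄_B = 19.24.
ε = (ΔQ_A/Q̄_A)/(ΔP_B/P̄_B) = (1034/5362.0)/(-5.12/19.24) ≈ -0.72.
ε < 0: tennis balls and tennis rackets are complements.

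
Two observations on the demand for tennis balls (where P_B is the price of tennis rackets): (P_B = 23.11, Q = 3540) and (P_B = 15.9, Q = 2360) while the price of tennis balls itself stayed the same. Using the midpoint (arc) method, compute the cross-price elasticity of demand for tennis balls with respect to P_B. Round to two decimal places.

ΔQ_A = 2360 − 3540 = -1180; ΔP_B = 15.9 − 23.11 = -7.21.
Midpoints: Q̄_A = 2950.0, P̄_B = 19.50.
ε = (ΔQ_A/Q̄_A)/(ΔP_B/P̄_B) = (-1180/2950.0)/(-7.21/19.50) ≈ 1.08.

1.08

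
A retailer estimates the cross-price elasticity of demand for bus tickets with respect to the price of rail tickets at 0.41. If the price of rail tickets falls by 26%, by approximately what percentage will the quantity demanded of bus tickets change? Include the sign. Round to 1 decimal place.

-10.7%

%ΔQ ≈ ε × %ΔP of rail tickets = 0.41 × (-26%) = -10.7%.
Demand for bus tickets falls by about 10.7%.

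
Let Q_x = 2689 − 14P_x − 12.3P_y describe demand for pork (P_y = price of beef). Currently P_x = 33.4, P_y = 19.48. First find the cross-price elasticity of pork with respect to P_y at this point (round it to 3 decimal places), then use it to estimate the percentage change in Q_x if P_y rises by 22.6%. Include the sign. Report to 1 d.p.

At P_x = 33.4, P_y = 19.48: Q_x = 1981.796.
∂Q_x/∂P_y = -12.3.
ε = (∂Q_x/∂P_y)(P_y/Q_x) = -12.3000 × 19.48/1981.796 ≈ -0.121.
%ΔQ_x ≈ ε × %ΔP_y = -0.121 × (22.6%) = -2.7%.

-2.7%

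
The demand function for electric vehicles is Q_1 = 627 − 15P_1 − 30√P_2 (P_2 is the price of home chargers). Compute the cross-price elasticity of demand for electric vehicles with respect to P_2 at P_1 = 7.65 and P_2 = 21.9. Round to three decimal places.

At P_1 = 7.65 and P_2 = 21.9: Q_1 = 371.858.
∂Q_1/∂P_2 = -30/(2√P_2) = -30/(2√21.9) = -3.2053.
ε = (∂Q_1/∂P_2)(P_2/Q_1) = -3.2053 × (21.9/371.858) ≈ -0.189.

-0.189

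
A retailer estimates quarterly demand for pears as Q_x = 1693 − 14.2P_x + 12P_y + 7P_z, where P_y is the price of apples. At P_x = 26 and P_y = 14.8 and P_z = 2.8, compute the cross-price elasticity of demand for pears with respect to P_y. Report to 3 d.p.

At P_x = 26 and P_y = 14.8 and P_z = 2.8: Q_x = 1521.
∂Q_x/∂P_y = 12.
ε = (∂Q_x/∂P_y)(P_y/Q_x) = 12 × (14.8/1521) ≈ 0.117.

0.117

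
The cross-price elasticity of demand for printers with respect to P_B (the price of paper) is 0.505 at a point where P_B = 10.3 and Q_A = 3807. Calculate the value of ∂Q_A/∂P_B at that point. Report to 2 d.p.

ε = (∂Q_A/∂P_B)·(P_B/Q_A) ⇒ ∂Q_A/∂P_B = ε·Q_A/P_B = 0.505 × 3807/10.3 ≈ 186.65.

186.65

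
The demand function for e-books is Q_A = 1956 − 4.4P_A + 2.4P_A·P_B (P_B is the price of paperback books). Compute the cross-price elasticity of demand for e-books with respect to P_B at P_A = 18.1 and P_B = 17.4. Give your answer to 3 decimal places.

At P_A = 18.1 and P_B = 17.4: Q_A = 2632.216.
∂Q_A/∂P_B = 2.4P_A = 2.4(18.1) = 43.4400.
ε = (∂Q_A/∂P_B)(P_B/Q_A) = 43.4400 × (17.4/2632.216) ≈ 0.287.

0.287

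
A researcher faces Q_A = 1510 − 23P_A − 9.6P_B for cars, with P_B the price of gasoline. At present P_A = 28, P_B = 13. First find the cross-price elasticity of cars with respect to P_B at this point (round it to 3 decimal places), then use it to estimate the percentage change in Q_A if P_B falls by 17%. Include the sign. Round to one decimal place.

At P_A = 28, P_B = 13: Q_A = 741.2.
∂Q_A/∂P_B = -9.6.
ε = (∂Q_A/∂P_B)(P_B/Q_A) = -9.6000 × 13/741.2 ≈ -0.168.
%ΔQ_A ≈ ε × %ΔP_B = -0.168 × (-17%) = 2.9%.

2.9%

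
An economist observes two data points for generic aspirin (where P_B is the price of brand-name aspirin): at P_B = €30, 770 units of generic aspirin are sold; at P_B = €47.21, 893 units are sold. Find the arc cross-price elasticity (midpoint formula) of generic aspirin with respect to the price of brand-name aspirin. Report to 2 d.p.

0.33

ΔQ_A = 893 − 770 = 123; ΔP_B = 47.21 − 30 = 17.21.
Midpoints: Q̄_A = 831.5, P̄_B = 38.61.
ε = (ΔQ_A/Q̄_A)/(ΔP_B/P̄_B) = (123/831.5)/(17.21/38.61) ≈ 0.33.
ε > 0: generic aspirin and brand-name aspirin are substitutes.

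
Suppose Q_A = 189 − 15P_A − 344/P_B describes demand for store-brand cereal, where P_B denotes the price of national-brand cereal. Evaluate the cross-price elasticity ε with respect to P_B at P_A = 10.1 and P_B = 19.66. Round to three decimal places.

At P_A = 10.1 and P_B = 19.66: Q_A = 20.003.
∂Q_A/∂P_B = 344/P_B² = 0.8900.
ε = (∂Q_A/∂P_B)(P_B/Q_A) = 0.8900 × (19.66/20.003) ≈ 0.875.
ε > 0: substitutes.

0.875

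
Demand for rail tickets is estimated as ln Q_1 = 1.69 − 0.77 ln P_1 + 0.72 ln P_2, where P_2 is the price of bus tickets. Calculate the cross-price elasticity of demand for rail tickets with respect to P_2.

0.72

In a log-linear (constant-elasticity) demand function, the coefficient on ln P_2 is the cross-price elasticity.
ε = 0.72. Positive, so rail tickets and bus tickets are substitutes.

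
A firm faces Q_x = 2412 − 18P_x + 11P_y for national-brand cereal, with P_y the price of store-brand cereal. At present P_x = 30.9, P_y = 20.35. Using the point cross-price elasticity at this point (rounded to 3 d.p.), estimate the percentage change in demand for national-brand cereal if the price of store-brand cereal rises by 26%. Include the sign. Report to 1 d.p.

At P_x = 30.9, P_y = 20.35: Q_x = 2079.65.
∂Q_x/∂P_y = 11.
ε = (∂Q_x/∂P_y)(P_y/Q_x) = 11.0000 × 20.35/2079.65 ≈ 0.108.
%ΔQ_x ≈ ε × %ΔP_y = 0.108 × (26%) = 2.8%.

2.8%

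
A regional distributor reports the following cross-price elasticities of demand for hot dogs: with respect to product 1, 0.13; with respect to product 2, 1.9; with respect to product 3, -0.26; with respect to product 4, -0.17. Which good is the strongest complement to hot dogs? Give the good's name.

product 3

Complements have ε < 0. The most negative value is -0.26 (product 3).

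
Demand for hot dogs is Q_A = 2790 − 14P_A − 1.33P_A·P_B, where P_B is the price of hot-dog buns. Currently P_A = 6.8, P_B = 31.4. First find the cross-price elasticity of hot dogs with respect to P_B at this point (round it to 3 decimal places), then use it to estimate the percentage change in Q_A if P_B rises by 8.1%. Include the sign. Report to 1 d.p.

-1.0%

At P_A = 6.8, P_B = 31.4: Q_A = 2410.818.
∂Q_A/∂P_B = -1.33P_A = -9.0440.
ε = (∂Q_A/∂P_B)(P_B/Q_A) = -9.0440 × 31.4/2410.818 ≈ -0.118.
%ΔQ_A ≈ ε × %ΔP_B = -0.118 × (8.1%) = -1.0%.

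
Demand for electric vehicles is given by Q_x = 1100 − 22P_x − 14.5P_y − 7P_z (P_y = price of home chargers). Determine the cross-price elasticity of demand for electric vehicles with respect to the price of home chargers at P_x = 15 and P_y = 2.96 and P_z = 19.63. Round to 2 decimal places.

At P_x = 15 and P_y = 2.96 and P_z = 19.63: Q_x = 589.67.
∂Q_x/∂P_y = -14.5.
ε = (∂Q_x/∂P_y)(P_y/Q_x) = -14.5 × (2.96/589.67) ≈ -0.07.

-0.07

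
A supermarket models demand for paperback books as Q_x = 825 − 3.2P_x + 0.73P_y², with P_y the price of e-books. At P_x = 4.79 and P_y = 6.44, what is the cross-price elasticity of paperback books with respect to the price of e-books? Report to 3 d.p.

At P_x = 4.79 and P_y = 6.44: Q_x = 839.948.
∂Q_x/∂P_y = 1.46P_y = 1.46(6.44) = 9.4024.
ε = (∂Q_x/∂P_y)(P_y/Q_x) = 9.4024 × (6.44/839.948) ≈ 0.072.

0.072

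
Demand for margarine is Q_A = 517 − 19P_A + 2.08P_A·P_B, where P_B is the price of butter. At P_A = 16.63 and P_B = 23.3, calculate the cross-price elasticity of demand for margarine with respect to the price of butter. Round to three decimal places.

0.800

At P_A = 16.63 and P_B = 23.3: Q_A = 1006.986.
∂Q_A/∂P_B = 2.08P_A = 2.08(16.63) = 34.5904.
ε = (∂Q_A/∂P_B)(P_B/Q_A) = 34.5904 × (23.3/1006.986) ≈ 0.800.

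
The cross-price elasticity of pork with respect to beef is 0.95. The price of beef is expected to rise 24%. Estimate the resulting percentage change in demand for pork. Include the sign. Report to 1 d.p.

22.8%

%ΔQ ≈ ε × %ΔP of beef = 0.95 × (24%) = 22.8%.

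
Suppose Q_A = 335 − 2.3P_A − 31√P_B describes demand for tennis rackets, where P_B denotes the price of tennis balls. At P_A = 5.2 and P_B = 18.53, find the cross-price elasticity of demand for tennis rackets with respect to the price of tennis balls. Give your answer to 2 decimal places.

-0.35

At P_A = 5.2 and P_B = 18.53: Q_A = 189.596.
∂Q_A/∂P_B = -31/(2√P_B) = -31/(2√18.53) = -3.6008.
ε = (∂Q_A/∂P_B)(P_B/Q_A) = -3.6008 × (18.53/189.596) ≈ -0.35.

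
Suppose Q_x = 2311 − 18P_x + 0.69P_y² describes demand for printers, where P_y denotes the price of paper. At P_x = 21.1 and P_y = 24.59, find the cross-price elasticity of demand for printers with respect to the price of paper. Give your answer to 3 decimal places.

0.355

At P_x = 21.1 and P_y = 24.59: Q_x = 2348.421.
∂Q_x/∂P_y = 1.38P_y = 1.38(24.59) = 33.9342.
ε = (∂Q_x/∂P_y)(P_y/Q_x) = 33.9342 × (24.59/2348.421) ≈ 0.355.
ε > 0: substitutes.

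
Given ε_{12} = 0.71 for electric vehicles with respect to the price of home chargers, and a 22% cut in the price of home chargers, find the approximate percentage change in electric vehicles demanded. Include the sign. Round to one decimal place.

-15.6%

%ΔQ ≈ ε × %ΔP of home chargers = 0.71 × (-22%) = -15.6%.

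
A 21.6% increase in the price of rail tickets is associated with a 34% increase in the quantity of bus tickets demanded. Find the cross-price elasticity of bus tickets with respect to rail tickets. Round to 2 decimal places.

ε = (%ΔQ of bus tickets) / (%ΔP of rail tickets) = (34%) / (21.6%) ≈ 1.57.
Positive cross-price elasticity: substitutes.

1.57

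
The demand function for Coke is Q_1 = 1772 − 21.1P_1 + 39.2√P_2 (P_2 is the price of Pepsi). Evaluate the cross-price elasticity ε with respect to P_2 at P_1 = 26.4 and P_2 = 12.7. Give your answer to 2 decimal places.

At P_1 = 26.4 and P_2 = 12.7: Q_1 = 1354.657.
∂Q_1/∂P_2 = 39.2/(2√P_2) = 39.2/(2√12.7) = 5.4999.
ε = (∂Q_1/∂P_2)(P_2/Q_1) = 5.4999 × (12.7/1354.657) ≈ 0.05.
ε > 0: substitutes.

0.05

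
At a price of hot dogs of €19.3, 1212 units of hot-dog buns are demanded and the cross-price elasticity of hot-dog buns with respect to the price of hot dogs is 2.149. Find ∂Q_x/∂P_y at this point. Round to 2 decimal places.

ε = (∂Q_x/∂P_y)·(P_y/Q_x) ⇒ ∂Q_x/∂P_y = ε·Q_x/P_y = 2.149 × 1212/19.3 ≈ 134.95.

134.95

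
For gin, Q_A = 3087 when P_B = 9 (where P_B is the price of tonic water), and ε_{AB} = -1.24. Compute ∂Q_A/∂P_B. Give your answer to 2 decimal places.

-425.32

ε = (∂Q_A/∂P_B)·(P_B/Q_A) ⇒ ∂Q_A/∂P_B = ε·Q_A/P_B = -1.24 × 3087/9 ≈ -425.32.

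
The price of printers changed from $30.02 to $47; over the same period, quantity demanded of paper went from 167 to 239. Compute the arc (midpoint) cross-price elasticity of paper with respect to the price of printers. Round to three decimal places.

0.804

ΔQ_A = 239 − 167 = 72; ΔP_B = 47 − 30.02 = 16.98.
Midpoints: Q̄_A = 203.0, P̄_B = 38.51.
ε = (ΔQ_A/Q̄_A)/(ΔP_B/P̄_B) = (72/203.0)/(16.98/38.51) ≈ 0.804.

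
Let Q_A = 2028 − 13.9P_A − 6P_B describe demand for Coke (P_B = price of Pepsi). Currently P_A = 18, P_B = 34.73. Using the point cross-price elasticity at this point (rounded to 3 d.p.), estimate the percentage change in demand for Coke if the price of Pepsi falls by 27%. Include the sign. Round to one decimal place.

At P_A = 18, P_B = 34.73: Q_A = 1569.42.
∂Q_A/∂P_B = -6.
ε = (∂Q_A/∂P_B)(P_B/Q_A) = -6.0000 × 34.73/1569.42 ≈ -0.133.
%ΔQ_A ≈ ε × %ΔP_B = -0.133 × (-27%) = 3.6%.

3.6%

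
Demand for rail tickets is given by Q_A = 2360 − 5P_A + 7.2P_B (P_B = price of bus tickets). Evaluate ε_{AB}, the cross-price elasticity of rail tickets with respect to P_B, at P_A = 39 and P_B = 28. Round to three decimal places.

At P_A = 39 and P_B = 28: Q_A = 2366.6.
∂Q_A/∂P_B = 7.2.
ε = (∂Q_A/∂P_B)(P_B/Q_A) = 7.2 × (28/2366.6) ≈ 0.085.
Since ε > 0, rail tickets and bus tickets are substitutes.

0.085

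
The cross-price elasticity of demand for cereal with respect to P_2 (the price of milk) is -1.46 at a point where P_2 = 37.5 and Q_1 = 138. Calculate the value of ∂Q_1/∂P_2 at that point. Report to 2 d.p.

ε = (∂Q_1/∂P_2)·(P_2/Q_1) ⇒ ∂Q_1/∂P_2 = ε·Q_1/P_2 = -1.46 × 138/37.5 ≈ -5.37.

-5.37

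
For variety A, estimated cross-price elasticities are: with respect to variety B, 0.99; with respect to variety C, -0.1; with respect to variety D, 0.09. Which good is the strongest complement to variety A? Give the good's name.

Complements have ε < 0. The most negative value is -0.1 (variety C).

variety C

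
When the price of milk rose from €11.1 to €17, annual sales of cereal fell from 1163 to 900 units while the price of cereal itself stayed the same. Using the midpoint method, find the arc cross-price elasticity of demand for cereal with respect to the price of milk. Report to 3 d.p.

ΔQ_A = 900 − 1163 = -263; ΔP_B = 17 − 11.1 = 5.9.
Midpoints: Q̄_A = 1031.5, P̄_B = 14.05.
ε = (ΔQ_A/Q̄_A)/(ΔP_B/P̄_B) = (-263/1031.5)/(5.9/14.05) ≈ -0.607.
ε < 0: cereal and milk are complements.

-0.607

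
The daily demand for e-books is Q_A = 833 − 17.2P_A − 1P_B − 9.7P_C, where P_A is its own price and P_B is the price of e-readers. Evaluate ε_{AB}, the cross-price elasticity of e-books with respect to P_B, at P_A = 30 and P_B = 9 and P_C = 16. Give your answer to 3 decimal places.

At P_A = 30 and P_B = 9 and P_C = 16: Q_A = 152.8.
∂Q_A/∂P_B = -1.
ε = (∂Q_A/∂P_B)(P_B/Q_A) = -1 × (9/152.8) ≈ -0.059.

-0.059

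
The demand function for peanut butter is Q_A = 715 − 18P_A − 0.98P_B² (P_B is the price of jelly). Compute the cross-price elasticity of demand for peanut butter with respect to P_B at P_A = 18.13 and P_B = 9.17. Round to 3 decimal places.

At P_A = 18.13 and P_B = 9.17: Q_A = 306.253.
∂Q_A/∂P_B = -1.96P_B = -1.96(9.17) = -17.9732.
ε = (∂Q_A/∂P_B)(P_B/Q_A) = -17.9732 × (9.17/306.253) ≈ -0.538.

-0.538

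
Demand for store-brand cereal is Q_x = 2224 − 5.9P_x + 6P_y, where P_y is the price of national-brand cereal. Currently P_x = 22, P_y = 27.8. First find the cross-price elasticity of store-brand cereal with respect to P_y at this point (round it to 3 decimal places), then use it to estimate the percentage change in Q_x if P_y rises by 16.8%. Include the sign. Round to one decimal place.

1.2%

At P_x = 22, P_y = 27.8: Q_x = 2261.
∂Q_x/∂P_y = 6.
ε = (∂Q_x/∂P_y)(P_y/Q_x) = 6.0000 × 27.8/2261 ≈ 0.074.
%ΔQ_x ≈ ε × %ΔP_y = 0.074 × (16.8%) = 1.2%.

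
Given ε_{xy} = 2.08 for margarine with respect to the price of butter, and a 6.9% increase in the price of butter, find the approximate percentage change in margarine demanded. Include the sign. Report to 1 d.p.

%ΔQ ≈ ε × %ΔP of butter = 2.08 × (6.9%) = 14.4%.
Demand for margarine rises by about 14.4%.

14.4%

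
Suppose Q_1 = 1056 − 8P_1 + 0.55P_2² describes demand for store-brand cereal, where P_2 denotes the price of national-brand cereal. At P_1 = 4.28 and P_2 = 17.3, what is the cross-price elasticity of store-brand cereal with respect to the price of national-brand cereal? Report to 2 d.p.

0.28

At P_1 = 4.28 and P_2 = 17.3: Q_1 = 1186.370.
∂Q_1/∂P_2 = 1.1P_2 = 1.1(17.3) = 19.0300.
ε = (∂Q_1/∂P_2)(P_2/Q_1) = 19.0300 × (17.3/1186.370) ≈ 0.28.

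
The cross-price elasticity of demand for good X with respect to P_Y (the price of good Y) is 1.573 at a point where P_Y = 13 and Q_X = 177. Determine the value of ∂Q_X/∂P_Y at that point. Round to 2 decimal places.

ε = (∂Q_X/∂P_Y)·(P_Y/Q_X) ⇒ ∂Q_X/∂P_Y = ε·Q_X/P_Y = 1.573 × 177/13 ≈ 21.42.

21.42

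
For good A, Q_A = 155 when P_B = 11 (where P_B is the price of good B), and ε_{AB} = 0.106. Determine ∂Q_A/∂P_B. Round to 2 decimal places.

1.49

ε = (∂Q_A/∂P_B)·(P_B/Q_A) ⇒ ∂Q_A/∂P_B = ε·Q_A/P_B = 0.106 × 155/11 ≈ 1.49.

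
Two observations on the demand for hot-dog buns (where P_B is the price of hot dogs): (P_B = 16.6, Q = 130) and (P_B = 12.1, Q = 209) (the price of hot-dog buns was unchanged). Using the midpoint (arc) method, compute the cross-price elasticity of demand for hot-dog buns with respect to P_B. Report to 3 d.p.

ΔQ_A = 209 − 130 = 79; ΔP_B = 12.1 − 16.6 = -4.5.
Midpoints: Q̄_A = 169.5, P̄_B = 14.35.
ε = (ΔQ_A/Q̄_A)/(ΔP_B/P̄_B) = (79/169.5)/(-4.5/14.35) ≈ -1.486.
ε < 0: hot-dog buns and hot dogs are complements.

-1.486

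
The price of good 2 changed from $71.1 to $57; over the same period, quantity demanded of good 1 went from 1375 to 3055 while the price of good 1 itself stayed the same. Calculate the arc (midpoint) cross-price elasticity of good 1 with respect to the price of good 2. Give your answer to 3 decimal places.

ΔQ_1 = 3055 − 1375 = 1680; ΔP_2 = 57 − 71.1 = -14.1.
Midpoints: Q̄_1 = 2215.0, P̄_2 = 64.05.
ε = (ΔQ_1/Q̄_1)/(ΔP_2/P̄_2) = (1680/2215.0)/(-14.1/64.05) ≈ -3.445.
ε < 0: good 1 and good 2 are complements.

-3.445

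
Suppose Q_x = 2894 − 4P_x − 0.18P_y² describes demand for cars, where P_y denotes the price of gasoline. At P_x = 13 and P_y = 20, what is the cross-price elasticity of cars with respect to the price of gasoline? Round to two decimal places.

At P_x = 13 and P_y = 20: Q_x = 2770.
∂Q_x/∂P_y = -0.36P_y = -0.36(20) = -7.2000.
ε = (∂Q_x/∂P_y)(P_y/Q_x) = -7.2000 × (20/2770) ≈ -0.05.
ε < 0: complements.

-0.05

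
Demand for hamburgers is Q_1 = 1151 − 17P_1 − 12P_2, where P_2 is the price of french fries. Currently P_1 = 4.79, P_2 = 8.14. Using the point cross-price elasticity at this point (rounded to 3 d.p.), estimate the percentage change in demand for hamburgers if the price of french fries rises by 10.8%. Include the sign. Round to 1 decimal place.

At P_1 = 4.79, P_2 = 8.14: Q_1 = 971.89.
∂Q_1/∂P_2 = -12.
ε = (∂Q_1/∂P_2)(P_2/Q_1) = -12.0000 × 8.14/971.89 ≈ -0.101.
%ΔQ_1 ≈ ε × %ΔP_2 = -0.101 × (10.8%) = -1.1%.

-1.1%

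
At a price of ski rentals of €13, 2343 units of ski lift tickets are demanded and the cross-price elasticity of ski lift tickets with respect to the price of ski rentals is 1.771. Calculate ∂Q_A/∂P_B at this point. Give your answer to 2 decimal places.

ε = (∂Q_A/∂P_B)·(P_B/Q_A) ⇒ ∂Q_A/∂P_B = ε·Q_A/P_B = 1.771 × 2343/13 ≈ 319.19.

319.19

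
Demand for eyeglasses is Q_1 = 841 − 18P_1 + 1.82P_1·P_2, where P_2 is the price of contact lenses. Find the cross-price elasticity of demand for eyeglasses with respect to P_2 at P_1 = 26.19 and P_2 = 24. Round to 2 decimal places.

At P_1 = 26.19 and P_2 = 24: Q_1 = 1513.559.
∂Q_1/∂P_2 = 1.82P_1 = 1.82(26.19) = 47.6658.
ε = (∂Q_1/∂P_2)(P_2/Q_1) = 47.6658 × (24/1513.559) ≈ 0.76.
ε > 0: substitutes.

0.76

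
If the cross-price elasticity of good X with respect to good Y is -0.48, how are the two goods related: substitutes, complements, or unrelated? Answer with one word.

complements

ε = -0.48 < 0, so a higher price of good Y lowers demand for good X: complements.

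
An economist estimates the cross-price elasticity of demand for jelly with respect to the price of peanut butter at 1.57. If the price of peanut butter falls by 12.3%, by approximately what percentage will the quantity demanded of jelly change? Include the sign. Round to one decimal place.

%ΔQ ≈ ε × %ΔP of peanut butter = 1.57 × (-12.3%) = -19.3%.

-19.3%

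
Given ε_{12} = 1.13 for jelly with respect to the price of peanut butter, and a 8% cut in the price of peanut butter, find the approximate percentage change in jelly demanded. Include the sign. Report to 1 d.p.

-9.0%

%ΔQ ≈ ε × %ΔP of peanut butter = 1.13 × (-8%) = -9.0%.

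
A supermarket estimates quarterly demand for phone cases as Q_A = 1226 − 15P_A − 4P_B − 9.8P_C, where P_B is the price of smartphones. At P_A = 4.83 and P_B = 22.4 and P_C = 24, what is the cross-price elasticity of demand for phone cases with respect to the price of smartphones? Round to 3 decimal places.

At P_A = 4.83 and P_B = 22.4 and P_C = 24: Q_A = 828.75.
∂Q_A/∂P_B = -4.
ε = (∂Q_A/∂P_B)(P_B/Q_A) = -4 × (22.4/828.75) ≈ -0.108.

-0.108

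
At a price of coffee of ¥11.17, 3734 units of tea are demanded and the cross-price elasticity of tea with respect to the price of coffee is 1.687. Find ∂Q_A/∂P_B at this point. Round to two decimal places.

ε = (∂Q_A/∂P_B)·(P_B/Q_A) ⇒ ∂Q_A/∂P_B = ε·Q_A/P_B = 1.687 × 3734/11.17 ≈ 563.94.

563.94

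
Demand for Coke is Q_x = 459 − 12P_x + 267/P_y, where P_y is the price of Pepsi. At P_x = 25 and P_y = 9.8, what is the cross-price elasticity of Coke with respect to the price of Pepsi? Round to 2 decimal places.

-0.15

At P_x = 25 and P_y = 9.8: Q_x = 186.245.
∂Q_x/∂P_y = −267/P_y² = -2.7801.
ε = (∂Q_x/∂P_y)(P_y/Q_x) = -2.7801 × (9.8/186.245) ≈ -0.15.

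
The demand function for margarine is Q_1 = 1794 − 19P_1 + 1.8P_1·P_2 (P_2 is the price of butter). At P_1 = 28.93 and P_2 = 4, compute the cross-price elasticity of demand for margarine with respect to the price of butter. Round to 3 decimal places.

0.143

At P_1 = 28.93 and P_2 = 4: Q_1 = 1452.626.
∂Q_1/∂P_2 = 1.8P_1 = 1.8(28.93) = 52.0740.
ε = (∂Q_1/∂P_2)(P_2/Q_1) = 52.0740 × (4/1452.626) ≈ 0.143.
ε > 0: substitutes.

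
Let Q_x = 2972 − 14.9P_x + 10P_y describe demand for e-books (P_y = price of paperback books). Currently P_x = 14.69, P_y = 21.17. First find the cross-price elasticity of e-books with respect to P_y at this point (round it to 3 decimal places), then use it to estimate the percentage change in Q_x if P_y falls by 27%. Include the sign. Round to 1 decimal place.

At P_x = 14.69, P_y = 21.17: Q_x = 2964.819.
∂Q_x/∂P_y = 10.
ε = (∂Q_x/∂P_y)(P_y/Q_x) = 10.0000 × 21.17/2964.819 ≈ 0.071.
%ΔQ_x ≈ ε × %ΔP_y = 0.071 × (-27%) = -1.9%.

-1.9%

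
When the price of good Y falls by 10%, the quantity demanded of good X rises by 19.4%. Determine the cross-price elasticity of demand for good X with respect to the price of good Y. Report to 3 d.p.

-1.940

ε = (%ΔQ of good X) / (%ΔP of good Y) = (19.4%) / (-10%) ≈ -1.940.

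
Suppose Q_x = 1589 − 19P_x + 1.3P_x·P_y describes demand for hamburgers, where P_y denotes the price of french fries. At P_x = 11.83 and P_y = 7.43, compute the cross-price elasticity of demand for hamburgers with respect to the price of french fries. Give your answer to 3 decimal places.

0.077

At P_x = 11.83 and P_y = 7.43: Q_x = 1478.496.
∂Q_x/∂P_y = 1.3P_x = 1.3(11.83) = 15.3790.
ε = (∂Q_x/∂P_y)(P_y/Q_x) = 15.3790 × (7.43/1478.496) ≈ 0.077.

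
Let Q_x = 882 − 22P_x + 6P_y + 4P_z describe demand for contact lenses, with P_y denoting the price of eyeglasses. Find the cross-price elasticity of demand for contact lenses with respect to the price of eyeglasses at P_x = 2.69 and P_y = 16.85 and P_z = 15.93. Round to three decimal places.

0.102

At P_x = 2.69 and P_y = 16.85 and P_z = 15.93: Q_x = 987.64.
∂Q_x/∂P_y = 6.
ε = (∂Q_x/∂P_y)(P_y/Q_x) = 6 × (16.85/987.64) ≈ 0.102.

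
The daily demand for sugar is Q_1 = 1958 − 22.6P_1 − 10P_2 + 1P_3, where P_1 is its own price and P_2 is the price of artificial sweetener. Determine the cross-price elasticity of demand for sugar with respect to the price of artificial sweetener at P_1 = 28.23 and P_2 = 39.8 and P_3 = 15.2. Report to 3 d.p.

At P_1 = 28.23 and P_2 = 39.8 and P_3 = 15.2: Q_1 = 937.202.
∂Q_1/∂P_2 = -10.
ε = (∂Q_1/∂P_2)(P_2/Q_1) = -10 × (39.8/937.202) ≈ -0.425.

-0.425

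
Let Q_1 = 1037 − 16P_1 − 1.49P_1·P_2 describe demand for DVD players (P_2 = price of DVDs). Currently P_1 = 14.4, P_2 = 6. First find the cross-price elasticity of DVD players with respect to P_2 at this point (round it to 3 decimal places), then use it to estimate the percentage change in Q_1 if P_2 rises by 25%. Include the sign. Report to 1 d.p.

At P_1 = 14.4, P_2 = 6: Q_1 = 677.864.
∂Q_1/∂P_2 = -1.49P_1 = -21.4560.
ε = (∂Q_1/∂P_2)(P_2/Q_1) = -21.4560 × 6/677.864 ≈ -0.190.
%ΔQ_1 ≈ ε × %ΔP_2 = -0.190 × (25%) = -4.8%.

-4.8%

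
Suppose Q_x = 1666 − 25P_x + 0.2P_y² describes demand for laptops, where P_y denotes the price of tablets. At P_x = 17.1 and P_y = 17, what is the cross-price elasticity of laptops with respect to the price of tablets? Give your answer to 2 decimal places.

0.09

At P_x = 17.1 and P_y = 17: Q_x = 1296.3.
∂Q_x/∂P_y = 0.4P_y = 0.4(17) = 6.8000.
ε = (∂Q_x/∂P_y)(P_y/Q_x) = 6.8000 × (17/1296.3) ≈ 0.09.
ε > 0: substitutes.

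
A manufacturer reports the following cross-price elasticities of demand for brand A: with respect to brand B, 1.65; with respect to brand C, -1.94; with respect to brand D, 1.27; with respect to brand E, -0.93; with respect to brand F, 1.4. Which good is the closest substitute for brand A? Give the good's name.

brand B

Substitutes have ε > 0. Among the positive values, 1.65 (brand B) is largest.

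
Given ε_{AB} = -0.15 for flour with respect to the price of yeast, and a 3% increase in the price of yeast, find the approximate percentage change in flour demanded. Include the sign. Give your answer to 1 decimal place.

-0.5%

%ΔQ ≈ ε × %ΔP of yeast = -0.15 × (3%) = -0.5%.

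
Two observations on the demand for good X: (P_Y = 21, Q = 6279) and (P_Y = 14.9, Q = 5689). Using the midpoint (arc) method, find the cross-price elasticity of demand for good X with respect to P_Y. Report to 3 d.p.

ΔQ_X = 5689 − 6279 = -590; ΔP_Y = 14.9 − 21 = -6.1.
Midpoints: Q̄_X = 5984.0, P̄_Y = 17.95.
ε = (ΔQ_X/Q̄_X)/(ΔP_Y/P̄_Y) = (-590/5984.0)/(-6.1/17.95) ≈ 0.290.

0.290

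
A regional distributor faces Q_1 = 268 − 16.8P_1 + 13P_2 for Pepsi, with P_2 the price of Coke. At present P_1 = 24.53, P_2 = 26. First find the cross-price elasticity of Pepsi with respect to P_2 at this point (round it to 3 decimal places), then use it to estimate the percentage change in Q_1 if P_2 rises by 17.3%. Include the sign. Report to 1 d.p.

30.2%

At P_1 = 24.53, P_2 = 26: Q_1 = 193.896.
∂Q_1/∂P_2 = 13.
ε = (∂Q_1/∂P_2)(P_2/Q_1) = 13.0000 × 26/193.896 ≈ 1.743.
%ΔQ_1 ≈ ε × %ΔP_2 = 1.743 × (17.3%) = 30.2%.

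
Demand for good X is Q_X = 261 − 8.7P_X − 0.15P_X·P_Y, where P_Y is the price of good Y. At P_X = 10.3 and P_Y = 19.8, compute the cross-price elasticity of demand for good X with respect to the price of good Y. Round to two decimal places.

-0.22

At P_X = 10.3 and P_Y = 19.8: Q_X = 140.799.
∂Q_X/∂P_Y = -0.15P_X = -0.15(10.3) = -1.5450.
ε = (∂Q_X/∂P_Y)(P_Y/Q_X) = -1.5450 × (19.8/140.799) ≈ -0.22.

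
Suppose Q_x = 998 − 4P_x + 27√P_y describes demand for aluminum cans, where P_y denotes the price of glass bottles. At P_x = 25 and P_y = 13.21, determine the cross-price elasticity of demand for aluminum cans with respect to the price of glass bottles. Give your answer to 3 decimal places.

At P_x = 25 and P_y = 13.21: Q_x = 996.133.
∂Q_x/∂P_y = 27/(2√P_y) = 27/(2√13.21) = 3.7143.
ε = (∂Q_x/∂P_y)(P_y/Q_x) = 3.7143 × (13.21/996.133) ≈ 0.049.

0.049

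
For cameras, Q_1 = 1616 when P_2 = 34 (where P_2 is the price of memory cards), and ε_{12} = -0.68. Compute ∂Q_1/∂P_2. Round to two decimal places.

ε = (∂Q_1/∂P_2)·(P_2/Q_1) ⇒ ∂Q_1/∂P_2 = ε·Q_1/P_2 = -0.68 × 1616/34 ≈ -32.32.

-32.32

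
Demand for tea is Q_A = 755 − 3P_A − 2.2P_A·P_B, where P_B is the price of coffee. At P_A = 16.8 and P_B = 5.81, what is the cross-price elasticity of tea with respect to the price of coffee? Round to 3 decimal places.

At P_A = 16.8 and P_B = 5.81: Q_A = 489.862.
∂Q_A/∂P_B = -2.2P_A = -2.2(16.8) = -36.9600.
ε = (∂Q_A/∂P_B)(P_B/Q_A) = -36.9600 × (5.81/489.862) ≈ -0.438.
ε < 0: complements.

-0.438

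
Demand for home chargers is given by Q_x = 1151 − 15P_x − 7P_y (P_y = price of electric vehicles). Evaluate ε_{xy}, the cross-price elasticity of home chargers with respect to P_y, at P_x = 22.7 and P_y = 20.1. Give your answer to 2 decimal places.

-0.21

At P_x = 22.7 and P_y = 20.1: Q_x = 669.8.
∂Q_x/∂P_y = -7.
ε = (∂Q_x/∂P_y)(P_y/Q_x) = -7 × (20.1/669.8) ≈ -0.21.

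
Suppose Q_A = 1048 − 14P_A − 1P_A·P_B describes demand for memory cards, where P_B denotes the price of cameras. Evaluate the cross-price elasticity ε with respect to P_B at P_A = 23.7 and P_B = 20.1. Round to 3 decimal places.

-1.986

At P_A = 23.7 and P_B = 20.1: Q_A = 239.83.
∂Q_A/∂P_B = -1P_A = -1(23.7) = -23.7000.
ε = (∂Q_A/∂P_B)(P_B/Q_A) = -23.7000 × (20.1/239.83) ≈ -1.986.
ε < 0: complements.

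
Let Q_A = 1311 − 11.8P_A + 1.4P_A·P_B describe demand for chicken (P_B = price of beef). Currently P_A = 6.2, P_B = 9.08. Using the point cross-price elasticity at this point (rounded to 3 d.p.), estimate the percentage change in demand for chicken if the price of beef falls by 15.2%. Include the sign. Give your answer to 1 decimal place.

At P_A = 6.2, P_B = 9.08: Q_A = 1316.654.
∂Q_A/∂P_B = 1.4P_A = 8.6800.
ε = (∂Q_A/∂P_B)(P_B/Q_A) = 8.6800 × 9.08/1316.654 ≈ 0.060.
%ΔQ_A ≈ ε × %ΔP_B = 0.060 × (-15.2%) = -0.9%.

-0.9%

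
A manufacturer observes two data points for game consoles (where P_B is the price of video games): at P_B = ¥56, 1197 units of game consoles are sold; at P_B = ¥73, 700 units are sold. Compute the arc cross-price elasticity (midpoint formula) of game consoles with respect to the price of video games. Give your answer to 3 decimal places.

ΔQ_A = 700 − 1197 = -497; ΔP_B = 73 − 56 = 17.
Midpoints: Q̄_A = 948.5, P̄_B = 64.50.
ε = (ΔQ_A/Q̄_A)/(ΔP_B/P̄_B) = (-497/948.5)/(17/64.50) ≈ -1.988.

-1.988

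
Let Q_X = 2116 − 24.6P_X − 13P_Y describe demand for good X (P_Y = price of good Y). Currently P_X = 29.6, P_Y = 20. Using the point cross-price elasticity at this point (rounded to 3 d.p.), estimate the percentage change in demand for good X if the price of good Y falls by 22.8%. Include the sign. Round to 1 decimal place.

5.3%

At P_X = 29.6, P_Y = 20: Q_X = 1127.84.
∂Q_X/∂P_Y = -13.
ε = (∂Q_X/∂P_Y)(P_Y/Q_X) = -13.0000 × 20/1127.84 ≈ -0.231.
%ΔQ_X ≈ ε × %ΔP_Y = -0.231 × (-22.8%) = 5.3%.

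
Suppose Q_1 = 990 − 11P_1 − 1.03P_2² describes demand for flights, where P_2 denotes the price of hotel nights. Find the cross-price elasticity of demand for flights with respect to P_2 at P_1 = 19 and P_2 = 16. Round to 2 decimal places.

-1.02

At P_1 = 19 and P_2 = 16: Q_1 = 517.32.
∂Q_1/∂P_2 = -2.06P_2 = -2.06(16) = -32.9600.
ε = (∂Q_1/∂P_2)(P_2/Q_1) = -32.9600 × (16/517.32) ≈ -1.02.
ε < 0: complements.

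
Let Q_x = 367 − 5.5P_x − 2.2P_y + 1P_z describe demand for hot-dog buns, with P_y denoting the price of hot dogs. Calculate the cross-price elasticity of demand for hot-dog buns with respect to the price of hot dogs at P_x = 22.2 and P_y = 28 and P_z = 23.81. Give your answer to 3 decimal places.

-0.297

At P_x = 22.2 and P_y = 28 and P_z = 23.81: Q_x = 207.11.
∂Q_x/∂P_y = -2.2.
ε = (∂Q_x/∂P_y)(P_y/Q_x) = -2.2 × (28/207.11) ≈ -0.297.
Since ε < 0, hot-dog buns and hot dogs are complements.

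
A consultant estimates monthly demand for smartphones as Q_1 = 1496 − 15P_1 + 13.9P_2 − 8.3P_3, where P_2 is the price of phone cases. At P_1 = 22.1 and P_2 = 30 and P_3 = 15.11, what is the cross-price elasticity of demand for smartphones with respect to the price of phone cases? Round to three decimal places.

At P_1 = 22.1 and P_2 = 30 and P_3 = 15.11: Q_1 = 1456.087.
∂Q_1/∂P_2 = 13.9.
ε = (∂Q_1/∂P_2)(P_2/Q_1) = 13.9 × (30/1456.087) ≈ 0.286.

0.286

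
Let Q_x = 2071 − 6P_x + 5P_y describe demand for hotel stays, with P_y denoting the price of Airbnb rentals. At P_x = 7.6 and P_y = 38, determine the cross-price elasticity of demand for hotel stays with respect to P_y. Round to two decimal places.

At P_x = 7.6 and P_y = 38: Q_x = 2215.4.
∂Q_x/∂P_y = 5.
ε = (∂Q_x/∂P_y)(P_y/Q_x) = 5 × (38/2215.4) ≈ 0.09.

0.09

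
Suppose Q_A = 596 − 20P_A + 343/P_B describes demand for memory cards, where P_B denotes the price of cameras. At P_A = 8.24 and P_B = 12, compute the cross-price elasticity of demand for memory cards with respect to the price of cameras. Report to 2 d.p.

At P_A = 8.24 and P_B = 12: Q_A = 459.783.
∂Q_A/∂P_B = −343/P_B² = -2.3819.
ε = (∂Q_A/∂P_B)(P_B/Q_A) = -2.3819 × (12/459.783) ≈ -0.06.

-0.06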